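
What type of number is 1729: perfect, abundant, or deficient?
deficient

Proper divisors of 1729: sum = 1 + 7 + 13 + 19 + 91 + 133 + 247 = 511
Since 511 < 1729, 1729 is deficient.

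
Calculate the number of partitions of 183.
896684817527

p(n) counts ways to write n as a sum of positive integers (order ignored).
Euler's pentagonal recurrence: p(k) = p(k-1) + p(k-2) - p(k-5) - p(k-7) + p(k-12) + p(k-15) - ... (offsets j(3j∓1)/2, signs ++--, p(0)=1, p(<0)=0).
DP table for k = 0..182: p(0)=1, p(1)=1, p(2)=2, p(3)=3, p(4)=5, p(5)=7, p(6)=11, p(7)=15, p(8)=22, p(9)=30, p(10)=42, p(11)=56, p(12)=77, p(13)=101, p(14)=135, p(15)=176, p(16)=231, p(17)=297, p(18)=385, p(19)=490, p(20)=627, p(21)=792, p(22)=1002, p(23)=1255, p(24)=1575, p(25)=1958, p(26)=2436, p(27)=3010, p(28)=3718, p(29)=4565, p(30)=5604, p(31)=6842, p(32)=8349, p(33)=10143, p(34)=12310, p(35)=14883, p(36)=17977, p(37)=21637, p(38)=26015, p(39)=31185, p(40)=37338, p(41)=44583, p(42)=53174, p(43)=63261, p(44)=75175, p(45)=89134, p(46)=105558, p(47)=124754, p(48)=147273, p(49)=173525, p(50)=204226, p(51)=239943, p(52)=281589, p(53)=329931, p(54)=386155, p(55)=451276, p(56)=526823, p(57)=614154, p(58)=715220, p(59)=831820, p(60)=966467, p(61)=1121505, p(62)=1300156, p(63)=1505499, p(64)=1741630, p(65)=2012558, p(66)=2323520, p(67)=2679689, p(68)=3087735, p(69)=3554345, p(70)=4087968, p(71)=4697205, p(72)=5392783, p(73)=6185689, p(74)=7089500, p(75)=8118264, p(76)=9289091, p(77)=10619863, p(78)=12132164, p(79)=13848650, p(80)=15796476, p(81)=18004327, p(82)=20506255, p(83)=23338469, p(84)=26543660, p(85)=30167357, p(86)=34262962, p(87)=38887673, p(88)=44108109, p(89)=49995925, p(90)=56634173, p(91)=64112359, p(92)=72533807, p(93)=82010177, p(94)=92669720, p(95)=104651419, p(96)=118114304, p(97)=133230930, p(98)=150198136, p(99)=169229875, p(100)=190569292, p(101)=214481126, p(102)=241265379, p(103)=271248950, p(104)=304801365, p(105)=342325709, p(106)=384276336, p(107)=431149389, p(108)=483502844, p(109)=541946240, p(110)=607163746, p(111)=679903203, p(112)=761002156, p(113)=851376628, p(114)=952050665, p(115)=1064144451, p(116)=1188908248, p(117)=1327710076, p(118)=1482074143, p(119)=1653668665, p(120)=1844349560, p(121)=2056148051, p(122)=2291320912, p(123)=2552338241, p(124)=2841940500, p(125)=3163127352, p(126)=3519222692, p(127)=3913864295, p(128)=4351078600, p(129)=4835271870, p(130)=5371315400, p(131)=5964539504, p(132)=6620830889, p(133)=7346629512, p(134)=8149040695, p(135)=9035836076, p(136)=10015581680, p(137)=11097645016, p(138)=12292341831, p(139)=13610949895, p(140)=15065878135, p(141)=16670689208, p(142)=18440293320, p(143)=20390982757, p(144)=22540654445, p(145)=24908858009, p(146)=27517052599, p(147)=30388671978, p(148)=33549419497, p(149)=37027355200, p(150)=40853235313, p(151)=45060624582, p(152)=49686288421, p(153)=54770336324, p(154)=60356673280, p(155)=66493182097, p(156)=73232243759, p(157)=80630964769, p(158)=88751778802, p(159)=97662728555, p(160)=107438159466, p(161)=118159068427, p(162)=129913904637, p(163)=142798995930, p(164)=156919475295, p(165)=172389800255, p(166)=189334822579, p(167)=207890420102, p(168)=228204732751, p(169)=250438925115, p(170)=274768617130, p(171)=301384802048, p(172)=330495499613, p(173)=362326859895, p(174)=397125074750, p(175)=435157697830, p(176)=476715857290, p(177)=522115831195, p(178)=571701605655, p(179)=625846753120, p(180)=684957390936, p(181)=749474411781, p(182)=819876908323.
Final step: p(183) = p(182) + p(181) - p(178) - p(176) + p(171) + p(168) - p(161) - p(157) + p(148) + p(143) - p(132) - p(126) + p(113) + p(106) - p(91) - p(83) + p(66) + p(57) - p(38) - p(28) + p(7)
= 819876908323 + 749474411781 - 571701605655 - 476715857290 + 301384802048 + 228204732751 - 118159068427 - 80630964769 + 33549419497 + 20390982757 - 6620830889 - 3519222692 + 851376628 + 384276336 - 64112359 - 23338469 + 2323520 + 614154 - 26015 - 3718 + 15
= 896684817527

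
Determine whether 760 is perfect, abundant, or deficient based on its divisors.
abundant

Proper divisors of 760: sum = 1 + 2 + 4 + 5 + 8 + 10 + 19 + 20 + 38 + 40 + 76 + 95 + 152 + 190 + 380 = 1040
Since 1040 > 760, 760 is abundant.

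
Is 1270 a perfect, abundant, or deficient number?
deficient

Proper divisors of 1270: sum = 1 + 2 + 5 + 10 + 127 + 254 + 635 = 1034
Since 1034 < 1270, 1270 is deficient.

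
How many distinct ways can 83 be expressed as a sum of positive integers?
23338469

p(n) counts ways to write n as a sum of positive integers (order ignored).
Euler's pentagonal recurrence: p(k) = p(k-1) + p(k-2) - p(k-5) - p(k-7) + p(k-12) + p(k-15) - ... (offsets j(3j∓1)/2, signs ++--, p(0)=1, p(<0)=0).
DP table for k = 0..82: p(0)=1, p(1)=1, p(2)=2, p(3)=3, p(4)=5, p(5)=7, p(6)=11, p(7)=15, p(8)=22, p(9)=30, p(10)=42, p(11)=56, p(12)=77, p(13)=101, p(14)=135, p(15)=176, p(16)=231, p(17)=297, p(18)=385, p(19)=490, p(20)=627, p(21)=792, p(22)=1002, p(23)=1255, p(24)=1575, p(25)=1958, p(26)=2436, p(27)=3010, p(28)=3718, p(29)=4565, p(30)=5604, p(31)=6842, p(32)=8349, p(33)=10143, p(34)=12310, p(35)=14883, p(36)=17977, p(37)=21637, p(38)=26015, p(39)=31185, p(40)=37338, p(41)=44583, p(42)=53174, p(43)=63261, p(44)=75175, p(45)=89134, p(46)=105558, p(47)=124754, p(48)=147273, p(49)=173525, p(50)=204226, p(51)=239943, p(52)=281589, p(53)=329931, p(54)=386155, p(55)=451276, p(56)=526823, p(57)=614154, p(58)=715220, p(59)=831820, p(60)=966467, p(61)=1121505, p(62)=1300156, p(63)=1505499, p(64)=1741630, p(65)=2012558, p(66)=2323520, p(67)=2679689, p(68)=3087735, p(69)=3554345, p(70)=4087968, p(71)=4697205, p(72)=5392783, p(73)=6185689, p(74)=7089500, p(75)=8118264, p(76)=9289091, p(77)=10619863, p(78)=12132164, p(79)=13848650, p(80)=15796476, p(81)=18004327, p(82)=20506255.
Final step: p(83) = p(82) + p(81) - p(78) - p(76) + p(71) + p(68) - p(61) - p(57) + p(48) + p(43) - p(32) - p(26) + p(13) + p(6)
= 20506255 + 18004327 - 12132164 - 9289091 + 4697205 + 3087735 - 1121505 - 614154 + 147273 + 63261 - 8349 - 2436 + 101 + 11
= 23338469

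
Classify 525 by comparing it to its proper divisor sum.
deficient

Proper divisors of 525: sum = 1 + 3 + 5 + 7 + 15 + 21 + 25 + 35 + 75 + 105 + 175 = 467
Since 467 < 525, 525 is deficient.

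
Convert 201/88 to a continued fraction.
[2; 3, 1, 1, 12]

Euclidean algorithm steps:
201 = 2 × 88 + 25
88 = 3 × 25 + 13
25 = 1 × 13 + 12
13 = 1 × 12 + 1
12 = 12 × 1 + 0
Continued fraction: [2; 3, 1, 1, 12]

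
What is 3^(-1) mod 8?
3

gcd(3, 8) = 1, so the inverse exists.
Extended Euclidean algorithm on (8, 3):
8 = 2 × 3 + 2  ⟹  2 = (1)·8 + (-2)·3
3 = 1 × 2 + 1  ⟹  1 = (-1)·8 + (3)·3
So (3)·3 ≡ 1 (mod 8), i.e. 3^(-1) ≡ 3 (mod 8).
Check: 3 × 3 = 9 ≡ 1 (mod 8)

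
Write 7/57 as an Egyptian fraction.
1/9 + 1/86 + 1/14706

Greedy algorithm:
7/57: ceiling(57/7) = 9, use 1/9
2/171: ceiling(171/2) = 86, use 1/86
1/14706: ceiling(14706/1) = 14706, use 1/14706
Result: 7/57 = 1/9 + 1/86 + 1/14706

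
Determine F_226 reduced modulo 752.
471

Matrix identity: Q^n = [[F_(n+1), F_n], [F_n, F_(n-1)]] with Q = [[1,1],[1,0]].
n = 226 = 11100010₂. Square-and-multiply, entries mod 752:
Q^1 = [[1,1],[1,0]]
Q^3 = (Q^1)²·Q = [[3,2],[2,1]]
Q^7 = (Q^3)²·Q = [[21,13],[13,8]]
Q^14 = (Q^7)² = [[610,377],[377,233]]
Q^28 = (Q^14)² = [[613,467],[467,146]]
Q^56 = (Q^28)² = [[530,261],[261,269]]
Q^113 = (Q^56)²·Q = [[328,93],[93,235]]
Q^226 = (Q^113)² = [[425,471],[471,706]]
F_226 mod 752 = Q^226[0][1] = 471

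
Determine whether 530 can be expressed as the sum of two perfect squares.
1² + 23² (a=1, b=23)

Factorization: 530 = 2 × 5 × 53
By Fermat: n is sum of two squares iff every prime p ≡ 3 (mod 4) appears to even power.
All primes ≡ 3 (mod 4) appear to even power.
Search a = 0, 1, 2, … for 530 - a² a perfect square: first hit at a = 1: 530 - 1 = 529 = 23².
530 = 1² + 23² = 1 + 529 ✓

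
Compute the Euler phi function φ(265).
208

265 = 5 × 53
φ(n) = n × ∏(1 - 1/p) for each prime p dividing n
φ(265) = 265 × (1 - 1/5) × (1 - 1/53) = 208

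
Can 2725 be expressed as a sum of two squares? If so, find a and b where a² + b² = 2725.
15² + 50² (a=15, b=50)

Factorization: 2725 = 5^2 × 109
By Fermat: n is sum of two squares iff every prime p ≡ 3 (mod 4) appears to even power.
All primes ≡ 3 (mod 4) appear to even power.
Search a = 0, 1, 2, … for 2725 - a² a perfect square: first hit at a = 15: 2725 - 225 = 2500 = 50².
2725 = 15² + 50² = 225 + 2500 ✓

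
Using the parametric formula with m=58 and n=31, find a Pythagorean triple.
(2403, 3596, 4325)

Euclid's formula: a = m² - n², b = 2mn, c = m² + n²
m = 58, n = 31
a = 58² - 31² = 3364 - 961 = 2403
b = 2 × 58 × 31 = 3596
c = 58² + 31² = 3364 + 961 = 4325
Verification: 2403² + 3596² = 5774409 + 12931216 = 18705625 = 4325² ✓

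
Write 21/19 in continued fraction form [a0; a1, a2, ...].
[1; 9, 2]

Euclidean algorithm steps:
21 = 1 × 19 + 2
19 = 9 × 2 + 1
2 = 2 × 1 + 0
Continued fraction: [1; 9, 2]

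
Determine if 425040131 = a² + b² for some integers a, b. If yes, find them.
Not possible

Factorization: 425040131 = 61 × 191^3
By Fermat: n is sum of two squares iff every prime p ≡ 3 (mod 4) appears to even power.
Prime(s) ≡ 3 (mod 4) with odd exponent: [(191, 3)]
Therefore 425040131 cannot be expressed as a² + b².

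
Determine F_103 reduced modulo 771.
139

Matrix identity: Q^n = [[F_(n+1), F_n], [F_n, F_(n-1)]] with Q = [[1,1],[1,0]].
n = 103 = 1100111₂. Square-and-multiply, entries mod 771:
Q^1 = [[1,1],[1,0]]
Q^3 = (Q^1)²·Q = [[3,2],[2,1]]
Q^6 = (Q^3)² = [[13,8],[8,5]]
Q^12 = (Q^6)² = [[233,144],[144,89]]
Q^25 = (Q^12)²·Q = [[346,238],[238,108]]
Q^51 = (Q^25)²·Q = [[684,572],[572,112]]
Q^103 = (Q^51)²·Q = [[561,139],[139,422]]
F_103 mod 771 = Q^103[0][1] = 139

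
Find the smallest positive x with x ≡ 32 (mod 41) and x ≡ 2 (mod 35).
1262

Using Chinese Remainder Theorem:
M = 41 × 35 = 1435
M1 = 35, M2 = 41
y1 = 35^(-1) mod 41 = 34
y2 = 41^(-1) mod 35 = 6
x = (32×35×34 + 2×41×6) mod 1435 = 1262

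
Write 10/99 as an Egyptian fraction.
1/10 + 1/990

Greedy algorithm:
10/99: ceiling(99/10) = 10, use 1/10
1/990: ceiling(990/1) = 990, use 1/990
Result: 10/99 = 1/10 + 1/990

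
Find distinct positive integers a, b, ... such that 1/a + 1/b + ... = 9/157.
1/18 + 1/566 + 1/399879

Greedy algorithm:
9/157: ceiling(157/9) = 18, use 1/18
5/2826: ceiling(2826/5) = 566, use 1/566
1/399879: ceiling(399879/1) = 399879, use 1/399879
Result: 9/157 = 1/18 + 1/566 + 1/399879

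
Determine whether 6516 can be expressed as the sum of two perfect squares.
54² + 60² (a=54, b=60)

Factorization: 6516 = 2^2 × 3^2 × 181
By Fermat: n is sum of two squares iff every prime p ≡ 3 (mod 4) appears to even power.
All primes ≡ 3 (mod 4) appear to even power.
Search a = 0, 1, 2, … for 6516 - a² a perfect square: first hit at a = 54: 6516 - 2916 = 3600 = 60².
6516 = 54² + 60² = 2916 + 3600 ✓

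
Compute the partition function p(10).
42

p(n) counts ways to write n as a sum of positive integers (order ignored).
Examples: 10; 9 + 1; 8 + 2; 8 + 1 + 1; 7 + 3; ... (42 total)
p(10) = 42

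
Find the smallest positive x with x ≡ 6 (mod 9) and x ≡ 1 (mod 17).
69

Using Chinese Remainder Theorem:
M = 9 × 17 = 153
M1 = 17, M2 = 9
y1 = 17^(-1) mod 9 = 8
y2 = 9^(-1) mod 17 = 2
x = (6×17×8 + 1×9×2) mod 153 = 69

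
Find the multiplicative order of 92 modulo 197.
98

197 is prime, so ord(92) divides φ(197) = 196.
Divisors of 196: 1, 2, 4, 7, 14, 28, 49, 98, 196.
Repeated squaring: 92^1 ≡ 92, 92^2 ≡ 190, 92^4 ≡ 49, 92^8 ≡ 37, 92^16 ≡ 187, 92^32 ≡ 100, 92^64 ≡ 150, 92^128 ≡ 42 (mod 197).
Test 92^d mod 197 for each divisor d in increasing order:
92^1 ≡ 92
92^2 ≡ 190
92^4 ≡ 49
92^7 = 92^4·92^2·92^1 ≡ 161
92^14 = 92^8·92^4·92^2 ≡ 114
92^28 = 92^16·92^8·92^4 ≡ 191
92^49 = 92^32·92^16·92^1 ≡ 196
92^98 = 92^64·92^32·92^2 ≡ 1  ← first divisor giving 1
The order is 98.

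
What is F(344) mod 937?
506

Matrix identity: Q^n = [[F_(n+1), F_n], [F_n, F_(n-1)]] with Q = [[1,1],[1,0]].
n = 344 = 101011000₂. Square-and-multiply, entries mod 937:
Q^1 = [[1,1],[1,0]]
Q^2 = (Q^1)² = [[2,1],[1,1]]
Q^5 = (Q^2)²·Q = [[8,5],[5,3]]
Q^10 = (Q^5)² = [[89,55],[55,34]]
Q^21 = (Q^10)²·Q = [[845,639],[639,206]]
Q^43 = (Q^21)²·Q = [[517,757],[757,697]]
Q^86 = (Q^43)² = [[786,738],[738,48]]
Q^172 = (Q^86)² = [[560,820],[820,677]]
Q^344 = (Q^172)² = [[276,506],[506,707]]
F_344 mod 937 = Q^344[0][1] = 506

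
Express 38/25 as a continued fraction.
[1; 1, 1, 12]

Euclidean algorithm steps:
38 = 1 × 25 + 13
25 = 1 × 13 + 12
13 = 1 × 12 + 1
12 = 12 × 1 + 0
Continued fraction: [1; 1, 1, 12]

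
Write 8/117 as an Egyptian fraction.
1/15 + 1/585

Greedy algorithm:
8/117: ceiling(117/8) = 15, use 1/15
1/585: ceiling(585/1) = 585, use 1/585
Result: 8/117 = 1/15 + 1/585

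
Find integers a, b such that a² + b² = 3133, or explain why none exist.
18² + 53² (a=18, b=53)

Factorization: 3133 = 13 × 241
By Fermat: n is sum of two squares iff every prime p ≡ 3 (mod 4) appears to even power.
All primes ≡ 3 (mod 4) appear to even power.
Search a = 0, 1, 2, … for 3133 - a² a perfect square: first hit at a = 18: 3133 - 324 = 2809 = 53².
3133 = 18² + 53² = 324 + 2809 ✓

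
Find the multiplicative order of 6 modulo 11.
10

11 is prime, so ord(6) divides φ(11) = 10.
Divisors of 10: 1, 2, 5, 10.
Repeated squaring: 6^1 ≡ 6, 6^2 ≡ 3, 6^4 ≡ 9, 6^8 ≡ 4 (mod 11).
Test 6^d mod 11 for each divisor d in increasing order:
6^1 ≡ 6
6^2 ≡ 3
6^5 = 6^4·6^1 ≡ 10
6^10 = 6^8·6^2 ≡ 1  ← first divisor giving 1
The order is 10.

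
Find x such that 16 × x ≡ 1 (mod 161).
151

gcd(16, 161) = 1, so the inverse exists.
Extended Euclidean algorithm on (161, 16):
161 = 10 × 16 + 1  ⟹  1 = (1)·161 + (-10)·16
So (-10)·16 ≡ 1 (mod 161), i.e. 16^(-1) ≡ -10 ≡ 151 (mod 161).
Check: 16 × 151 = 2416 ≡ 1 (mod 161)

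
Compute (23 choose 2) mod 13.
6

Using Lucas' theorem:
Write n=23 and k=2 in base 13:
n in base 13: [1, 10]
k in base 13: [0, 2]
C(23,2) mod 13 = ∏ C(n_i, k_i) mod 13
Digit binomials (mod 13): C(1,0) = 1; C(10,2) = 45 ≡ 6
Product: 1 × 6 = 6 ≡ 6 (mod 13)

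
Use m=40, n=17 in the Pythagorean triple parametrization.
(1311, 1360, 1889)

Euclid's formula: a = m² - n², b = 2mn, c = m² + n²
m = 40, n = 17
a = 40² - 17² = 1600 - 289 = 1311
b = 2 × 40 × 17 = 1360
c = 40² + 17² = 1600 + 289 = 1889
Verification: 1311² + 1360² = 1718721 + 1849600 = 3568321 = 1889² ✓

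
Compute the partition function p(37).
21637

p(n) counts ways to write n as a sum of positive integers (order ignored).
Euler's pentagonal recurrence: p(k) = p(k-1) + p(k-2) - p(k-5) - p(k-7) + p(k-12) + p(k-15) - ... (offsets j(3j∓1)/2, signs ++--, p(0)=1, p(<0)=0).
DP table for k = 0..36: p(0)=1, p(1)=1, p(2)=2, p(3)=3, p(4)=5, p(5)=7, p(6)=11, p(7)=15, p(8)=22, p(9)=30, p(10)=42, p(11)=56, p(12)=77, p(13)=101, p(14)=135, p(15)=176, p(16)=231, p(17)=297, p(18)=385, p(19)=490, p(20)=627, p(21)=792, p(22)=1002, p(23)=1255, p(24)=1575, p(25)=1958, p(26)=2436, p(27)=3010, p(28)=3718, p(29)=4565, p(30)=5604, p(31)=6842, p(32)=8349, p(33)=10143, p(34)=12310, p(35)=14883, p(36)=17977.
Final step: p(37) = p(36) + p(35) - p(32) - p(30) + p(25) + p(22) - p(15) - p(11) + p(2)
= 17977 + 14883 - 8349 - 5604 + 1958 + 1002 - 176 - 56 + 2
= 21637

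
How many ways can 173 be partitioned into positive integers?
362326859895

p(n) counts ways to write n as a sum of positive integers (order ignored).
Euler's pentagonal recurrence: p(k) = p(k-1) + p(k-2) - p(k-5) - p(k-7) + p(k-12) + p(k-15) - ... (offsets j(3j∓1)/2, signs ++--, p(0)=1, p(<0)=0).
DP table for k = 0..172: p(0)=1, p(1)=1, p(2)=2, p(3)=3, p(4)=5, p(5)=7, p(6)=11, p(7)=15, p(8)=22, p(9)=30, p(10)=42, p(11)=56, p(12)=77, p(13)=101, p(14)=135, p(15)=176, p(16)=231, p(17)=297, p(18)=385, p(19)=490, p(20)=627, p(21)=792, p(22)=1002, p(23)=1255, p(24)=1575, p(25)=1958, p(26)=2436, p(27)=3010, p(28)=3718, p(29)=4565, p(30)=5604, p(31)=6842, p(32)=8349, p(33)=10143, p(34)=12310, p(35)=14883, p(36)=17977, p(37)=21637, p(38)=26015, p(39)=31185, p(40)=37338, p(41)=44583, p(42)=53174, p(43)=63261, p(44)=75175, p(45)=89134, p(46)=105558, p(47)=124754, p(48)=147273, p(49)=173525, p(50)=204226, p(51)=239943, p(52)=281589, p(53)=329931, p(54)=386155, p(55)=451276, p(56)=526823, p(57)=614154, p(58)=715220, p(59)=831820, p(60)=966467, p(61)=1121505, p(62)=1300156, p(63)=1505499, p(64)=1741630, p(65)=2012558, p(66)=2323520, p(67)=2679689, p(68)=3087735, p(69)=3554345, p(70)=4087968, p(71)=4697205, p(72)=5392783, p(73)=6185689, p(74)=7089500, p(75)=8118264, p(76)=9289091, p(77)=10619863, p(78)=12132164, p(79)=13848650, p(80)=15796476, p(81)=18004327, p(82)=20506255, p(83)=23338469, p(84)=26543660, p(85)=30167357, p(86)=34262962, p(87)=38887673, p(88)=44108109, p(89)=49995925, p(90)=56634173, p(91)=64112359, p(92)=72533807, p(93)=82010177, p(94)=92669720, p(95)=104651419, p(96)=118114304, p(97)=133230930, p(98)=150198136, p(99)=169229875, p(100)=190569292, p(101)=214481126, p(102)=241265379, p(103)=271248950, p(104)=304801365, p(105)=342325709, p(106)=384276336, p(107)=431149389, p(108)=483502844, p(109)=541946240, p(110)=607163746, p(111)=679903203, p(112)=761002156, p(113)=851376628, p(114)=952050665, p(115)=1064144451, p(116)=1188908248, p(117)=1327710076, p(118)=1482074143, p(119)=1653668665, p(120)=1844349560, p(121)=2056148051, p(122)=2291320912, p(123)=2552338241, p(124)=2841940500, p(125)=3163127352, p(126)=3519222692, p(127)=3913864295, p(128)=4351078600, p(129)=4835271870, p(130)=5371315400, p(131)=5964539504, p(132)=6620830889, p(133)=7346629512, p(134)=8149040695, p(135)=9035836076, p(136)=10015581680, p(137)=11097645016, p(138)=12292341831, p(139)=13610949895, p(140)=15065878135, p(141)=16670689208, p(142)=18440293320, p(143)=20390982757, p(144)=22540654445, p(145)=24908858009, p(146)=27517052599, p(147)=30388671978, p(148)=33549419497, p(149)=37027355200, p(150)=40853235313, p(151)=45060624582, p(152)=49686288421, p(153)=54770336324, p(154)=60356673280, p(155)=66493182097, p(156)=73232243759, p(157)=80630964769, p(158)=88751778802, p(159)=97662728555, p(160)=107438159466, p(161)=118159068427, p(162)=129913904637, p(163)=142798995930, p(164)=156919475295, p(165)=172389800255, p(166)=189334822579, p(167)=207890420102, p(168)=228204732751, p(169)=250438925115, p(170)=274768617130, p(171)=301384802048, p(172)=330495499613.
Final step: p(173) = p(172) + p(171) - p(168) - p(166) + p(161) + p(158) - p(151) - p(147) + p(138) + p(133) - p(122) - p(116) + p(103) + p(96) - p(81) - p(73) + p(56) + p(47) - p(28) - p(18)
= 330495499613 + 301384802048 - 228204732751 - 189334822579 + 118159068427 + 88751778802 - 45060624582 - 30388671978 + 12292341831 + 7346629512 - 2291320912 - 1188908248 + 271248950 + 118114304 - 18004327 - 6185689 + 526823 + 124754 - 3718 - 385
= 362326859895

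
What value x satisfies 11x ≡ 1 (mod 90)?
41

gcd(11, 90) = 1, so the inverse exists.
Extended Euclidean algorithm on (90, 11):
90 = 8 × 11 + 2  ⟹  2 = (1)·90 + (-8)·11
11 = 5 × 2 + 1  ⟹  1 = (-5)·90 + (41)·11
So (41)·11 ≡ 1 (mod 90), i.e. 11^(-1) ≡ 41 (mod 90).
Check: 11 × 41 = 451 ≡ 1 (mod 90)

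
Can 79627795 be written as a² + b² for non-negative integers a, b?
Not possible

Factorization: 79627795 = 5 × 13 × 107^3
By Fermat: n is sum of two squares iff every prime p ≡ 3 (mod 4) appears to even power.
Prime(s) ≡ 3 (mod 4) with odd exponent: [(107, 3)]
Therefore 79627795 cannot be expressed as a² + b².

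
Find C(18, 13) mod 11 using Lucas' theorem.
10

Using Lucas' theorem:
Write n=18 and k=13 in base 11:
n in base 11: [1, 7]
k in base 11: [1, 2]
C(18,13) mod 11 = ∏ C(n_i, k_i) mod 11
Digit binomials (mod 11): C(1,1) = 1; C(7,2) = 21 ≡ 10
Product: 1 × 10 = 10 ≡ 10 (mod 11)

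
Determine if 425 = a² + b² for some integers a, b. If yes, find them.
5² + 20² (a=5, b=20)

Factorization: 425 = 5^2 × 17
By Fermat: n is sum of two squares iff every prime p ≡ 3 (mod 4) appears to even power.
All primes ≡ 3 (mod 4) appear to even power.
Search a = 0, 1, 2, … for 425 - a² a perfect square: first hit at a = 5: 425 - 25 = 400 = 20².
425 = 5² + 20² = 25 + 400 ✓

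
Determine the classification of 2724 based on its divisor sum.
abundant

Proper divisors of 2724: sum = 1 + 2 + 3 + 4 + 6 + 12 + 227 + 454 + 681 + 908 + 1362 = 3660
Since 3660 > 2724, 2724 is abundant.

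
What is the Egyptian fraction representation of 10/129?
1/13 + 1/1677

Greedy algorithm:
10/129: ceiling(129/10) = 13, use 1/13
1/1677: ceiling(1677/1) = 1677, use 1/1677
Result: 10/129 = 1/13 + 1/1677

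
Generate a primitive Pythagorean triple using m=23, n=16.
(273, 736, 785)

Euclid's formula: a = m² - n², b = 2mn, c = m² + n²
m = 23, n = 16
a = 23² - 16² = 529 - 256 = 273
b = 2 × 23 × 16 = 736
c = 23² + 16² = 529 + 256 = 785
Verification: 273² + 736² = 74529 + 541696 = 616225 = 785² ✓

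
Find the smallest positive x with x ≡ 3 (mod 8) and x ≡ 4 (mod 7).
11

Using Chinese Remainder Theorem:
M = 8 × 7 = 56
M1 = 7, M2 = 8
y1 = 7^(-1) mod 8 = 7
y2 = 8^(-1) mod 7 = 1
x = (3×7×7 + 4×8×1) mod 56 = 11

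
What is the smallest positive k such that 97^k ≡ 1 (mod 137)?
136

137 is prime, so ord(97) divides φ(137) = 136.
Divisors of 136: 1, 2, 4, 8, 17, 34, 68, 136.
Repeated squaring: 97^1 ≡ 97, 97^2 ≡ 93, 97^4 ≡ 18, 97^8 ≡ 50, 97^16 ≡ 34, 97^32 ≡ 60, 97^64 ≡ 38, 97^128 ≡ 74 (mod 137).
Test 97^d mod 137 for each divisor d in increasing order:
97^1 ≡ 97
97^2 ≡ 93
97^4 ≡ 18
97^8 ≡ 50
97^17 = 97^16·97^1 ≡ 10
97^34 = 97^32·97^2 ≡ 100
97^68 = 97^64·97^4 ≡ 136
97^136 = 97^128·97^8 ≡ 1  ← first divisor giving 1
The order is 136.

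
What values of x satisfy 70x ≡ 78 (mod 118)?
x ≡ 50 (mod 59)

gcd(70, 118) = 2, which divides 78, so solutions exist.
Divide through by 2: 35x ≡ 39 (mod 59).
Find 35^(-1) mod 59 by the extended Euclidean algorithm:
59 = 1 × 35 + 24  ⟹  24 = (1)·59 + (-1)·35
35 = 1 × 24 + 11  ⟹  11 = (-1)·59 + (2)·35
24 = 2 × 11 + 2  ⟹  2 = (3)·59 + (-5)·35
11 = 5 × 2 + 1  ⟹  1 = (-16)·59 + (27)·35
So (27)·35 ≡ 1 (mod 59), i.e. 35^(-1) ≡ 27 (mod 59).
x ≡ 27 × 39 = 1053 ≡ 50 (mod 59).
Check: 70 × 50 = 3500 ≡ 78 (mod 118).
x ≡ 50 (mod 59), giving 2 solutions mod 118.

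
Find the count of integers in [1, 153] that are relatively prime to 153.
96

153 = 3^2 × 17
φ(n) = n × ∏(1 - 1/p) for each prime p dividing n
φ(153) = 153 × (1 - 1/3) × (1 - 1/17) = 96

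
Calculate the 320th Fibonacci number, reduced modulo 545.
215

Matrix identity: Q^n = [[F_(n+1), F_n], [F_n, F_(n-1)]] with Q = [[1,1],[1,0]].
n = 320 = 101000000₂. Square-and-multiply, entries mod 545:
Q^1 = [[1,1],[1,0]]
Q^2 = (Q^1)² = [[2,1],[1,1]]
Q^5 = (Q^2)²·Q = [[8,5],[5,3]]
Q^10 = (Q^5)² = [[89,55],[55,34]]
Q^20 = (Q^10)² = [[46,225],[225,366]]
Q^40 = (Q^20)² = [[421,50],[50,371]]
Q^80 = (Q^40)² = [[436,360],[360,76]]
Q^160 = (Q^80)² = [[326,110],[110,216]]
Q^320 = (Q^160)² = [[111,215],[215,441]]
F_320 mod 545 = Q^320[0][1] = 215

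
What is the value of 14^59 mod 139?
133

Repeated squaring. Binary of 59 = 111011.
14^1 ≡ 14 (mod 139); 14^2 ≡ 57 (mod 139); 14^4 ≡ 52 (mod 139); 14^8 ≡ 63 (mod 139); 14^16 ≡ 77 (mod 139); 14^32 ≡ 91 (mod 139)
14^59 = 14^1 × 14^2 × 14^8 × 14^16 × 14^32 ≡ 133 (mod 139)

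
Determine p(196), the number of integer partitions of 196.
2814570987591

p(n) counts ways to write n as a sum of positive integers (order ignored).
Euler's pentagonal recurrence: p(k) = p(k-1) + p(k-2) - p(k-5) - p(k-7) + p(k-12) + p(k-15) - ... (offsets j(3j∓1)/2, signs ++--, p(0)=1, p(<0)=0).
DP table for k = 0..195: p(0)=1, p(1)=1, p(2)=2, p(3)=3, p(4)=5, p(5)=7, p(6)=11, p(7)=15, p(8)=22, p(9)=30, p(10)=42, p(11)=56, p(12)=77, p(13)=101, p(14)=135, p(15)=176, p(16)=231, p(17)=297, p(18)=385, p(19)=490, p(20)=627, p(21)=792, p(22)=1002, p(23)=1255, p(24)=1575, p(25)=1958, p(26)=2436, p(27)=3010, p(28)=3718, p(29)=4565, p(30)=5604, p(31)=6842, p(32)=8349, p(33)=10143, p(34)=12310, p(35)=14883, p(36)=17977, p(37)=21637, p(38)=26015, p(39)=31185, p(40)=37338, p(41)=44583, p(42)=53174, p(43)=63261, p(44)=75175, p(45)=89134, p(46)=105558, p(47)=124754, p(48)=147273, p(49)=173525, p(50)=204226, p(51)=239943, p(52)=281589, p(53)=329931, p(54)=386155, p(55)=451276, p(56)=526823, p(57)=614154, p(58)=715220, p(59)=831820, p(60)=966467, p(61)=1121505, p(62)=1300156, p(63)=1505499, p(64)=1741630, p(65)=2012558, p(66)=2323520, p(67)=2679689, p(68)=3087735, p(69)=3554345, p(70)=4087968, p(71)=4697205, p(72)=5392783, p(73)=6185689, p(74)=7089500, p(75)=8118264, p(76)=9289091, p(77)=10619863, p(78)=12132164, p(79)=13848650, p(80)=15796476, p(81)=18004327, p(82)=20506255, p(83)=23338469, p(84)=26543660, p(85)=30167357, p(86)=34262962, p(87)=38887673, p(88)=44108109, p(89)=49995925, p(90)=56634173, p(91)=64112359, p(92)=72533807, p(93)=82010177, p(94)=92669720, p(95)=104651419, p(96)=118114304, p(97)=133230930, p(98)=150198136, p(99)=169229875, p(100)=190569292, p(101)=214481126, p(102)=241265379, p(103)=271248950, p(104)=304801365, p(105)=342325709, p(106)=384276336, p(107)=431149389, p(108)=483502844, p(109)=541946240, p(110)=607163746, p(111)=679903203, p(112)=761002156, p(113)=851376628, p(114)=952050665, p(115)=1064144451, p(116)=1188908248, p(117)=1327710076, p(118)=1482074143, p(119)=1653668665, p(120)=1844349560, p(121)=2056148051, p(122)=2291320912, p(123)=2552338241, p(124)=2841940500, p(125)=3163127352, p(126)=3519222692, p(127)=3913864295, p(128)=4351078600, p(129)=4835271870, p(130)=5371315400, p(131)=5964539504, p(132)=6620830889, p(133)=7346629512, p(134)=8149040695, p(135)=9035836076, p(136)=10015581680, p(137)=11097645016, p(138)=12292341831, p(139)=13610949895, p(140)=15065878135, p(141)=16670689208, p(142)=18440293320, p(143)=20390982757, p(144)=22540654445, p(145)=24908858009, p(146)=27517052599, p(147)=30388671978, p(148)=33549419497, p(149)=37027355200, p(150)=40853235313, p(151)=45060624582, p(152)=49686288421, p(153)=54770336324, p(154)=60356673280, p(155)=66493182097, p(156)=73232243759, p(157)=80630964769, p(158)=88751778802, p(159)=97662728555, p(160)=107438159466, p(161)=118159068427, p(162)=129913904637, p(163)=142798995930, p(164)=156919475295, p(165)=172389800255, p(166)=189334822579, p(167)=207890420102, p(168)=228204732751, p(169)=250438925115, p(170)=274768617130, p(171)=301384802048, p(172)=330495499613, p(173)=362326859895, p(174)=397125074750, p(175)=435157697830, p(176)=476715857290, p(177)=522115831195, p(178)=571701605655, p(179)=625846753120, p(180)=684957390936, p(181)=749474411781, p(182)=819876908323, p(183)=896684817527, p(184)=980462880430, p(185)=1071823774337, p(186)=1171432692373, p(187)=1280011042268, p(188)=1398341745571, p(189)=1527273599625, p(190)=1667727404093, p(191)=1820701100652, p(192)=1987276856363, p(193)=2168627105469, p(194)=2366022741845, p(195)=2580840212973.
Final step: p(196) = p(195) + p(194) - p(191) - p(189) + p(184) + p(181) - p(174) - p(170) + p(161) + p(156) - p(145) - p(139) + p(126) + p(119) - p(104) - p(96) + p(79) + p(70) - p(51) - p(41) + p(20) + p(9)
= 2580840212973 + 2366022741845 - 1820701100652 - 1527273599625 + 980462880430 + 749474411781 - 397125074750 - 274768617130 + 118159068427 + 73232243759 - 24908858009 - 13610949895 + 3519222692 + 1653668665 - 304801365 - 118114304 + 13848650 + 4087968 - 239943 - 44583 + 627 + 30
= 2814570987591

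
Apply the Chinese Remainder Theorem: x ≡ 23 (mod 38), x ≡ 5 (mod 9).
23

Using Chinese Remainder Theorem:
M = 38 × 9 = 342
M1 = 9, M2 = 38
y1 = 9^(-1) mod 38 = 17
y2 = 38^(-1) mod 9 = 5
x = (23×9×17 + 5×38×5) mod 342 = 23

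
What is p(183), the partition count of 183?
896684817527

p(n) counts ways to write n as a sum of positive integers (order ignored).
Euler's pentagonal recurrence: p(k) = p(k-1) + p(k-2) - p(k-5) - p(k-7) + p(k-12) + p(k-15) - ... (offsets j(3j∓1)/2, signs ++--, p(0)=1, p(<0)=0).
DP table for k = 0..182: p(0)=1, p(1)=1, p(2)=2, p(3)=3, p(4)=5, p(5)=7, p(6)=11, p(7)=15, p(8)=22, p(9)=30, p(10)=42, p(11)=56, p(12)=77, p(13)=101, p(14)=135, p(15)=176, p(16)=231, p(17)=297, p(18)=385, p(19)=490, p(20)=627, p(21)=792, p(22)=1002, p(23)=1255, p(24)=1575, p(25)=1958, p(26)=2436, p(27)=3010, p(28)=3718, p(29)=4565, p(30)=5604, p(31)=6842, p(32)=8349, p(33)=10143, p(34)=12310, p(35)=14883, p(36)=17977, p(37)=21637, p(38)=26015, p(39)=31185, p(40)=37338, p(41)=44583, p(42)=53174, p(43)=63261, p(44)=75175, p(45)=89134, p(46)=105558, p(47)=124754, p(48)=147273, p(49)=173525, p(50)=204226, p(51)=239943, p(52)=281589, p(53)=329931, p(54)=386155, p(55)=451276, p(56)=526823, p(57)=614154, p(58)=715220, p(59)=831820, p(60)=966467, p(61)=1121505, p(62)=1300156, p(63)=1505499, p(64)=1741630, p(65)=2012558, p(66)=2323520, p(67)=2679689, p(68)=3087735, p(69)=3554345, p(70)=4087968, p(71)=4697205, p(72)=5392783, p(73)=6185689, p(74)=7089500, p(75)=8118264, p(76)=9289091, p(77)=10619863, p(78)=12132164, p(79)=13848650, p(80)=15796476, p(81)=18004327, p(82)=20506255, p(83)=23338469, p(84)=26543660, p(85)=30167357, p(86)=34262962, p(87)=38887673, p(88)=44108109, p(89)=49995925, p(90)=56634173, p(91)=64112359, p(92)=72533807, p(93)=82010177, p(94)=92669720, p(95)=104651419, p(96)=118114304, p(97)=133230930, p(98)=150198136, p(99)=169229875, p(100)=190569292, p(101)=214481126, p(102)=241265379, p(103)=271248950, p(104)=304801365, p(105)=342325709, p(106)=384276336, p(107)=431149389, p(108)=483502844, p(109)=541946240, p(110)=607163746, p(111)=679903203, p(112)=761002156, p(113)=851376628, p(114)=952050665, p(115)=1064144451, p(116)=1188908248, p(117)=1327710076, p(118)=1482074143, p(119)=1653668665, p(120)=1844349560, p(121)=2056148051, p(122)=2291320912, p(123)=2552338241, p(124)=2841940500, p(125)=3163127352, p(126)=3519222692, p(127)=3913864295, p(128)=4351078600, p(129)=4835271870, p(130)=5371315400, p(131)=5964539504, p(132)=6620830889, p(133)=7346629512, p(134)=8149040695, p(135)=9035836076, p(136)=10015581680, p(137)=11097645016, p(138)=12292341831, p(139)=13610949895, p(140)=15065878135, p(141)=16670689208, p(142)=18440293320, p(143)=20390982757, p(144)=22540654445, p(145)=24908858009, p(146)=27517052599, p(147)=30388671978, p(148)=33549419497, p(149)=37027355200, p(150)=40853235313, p(151)=45060624582, p(152)=49686288421, p(153)=54770336324, p(154)=60356673280, p(155)=66493182097, p(156)=73232243759, p(157)=80630964769, p(158)=88751778802, p(159)=97662728555, p(160)=107438159466, p(161)=118159068427, p(162)=129913904637, p(163)=142798995930, p(164)=156919475295, p(165)=172389800255, p(166)=189334822579, p(167)=207890420102, p(168)=228204732751, p(169)=250438925115, p(170)=274768617130, p(171)=301384802048, p(172)=330495499613, p(173)=362326859895, p(174)=397125074750, p(175)=435157697830, p(176)=476715857290, p(177)=522115831195, p(178)=571701605655, p(179)=625846753120, p(180)=684957390936, p(181)=749474411781, p(182)=819876908323.
Final step: p(183) = p(182) + p(181) - p(178) - p(176) + p(171) + p(168) - p(161) - p(157) + p(148) + p(143) - p(132) - p(126) + p(113) + p(106) - p(91) - p(83) + p(66) + p(57) - p(38) - p(28) + p(7)
= 819876908323 + 749474411781 - 571701605655 - 476715857290 + 301384802048 + 228204732751 - 118159068427 - 80630964769 + 33549419497 + 20390982757 - 6620830889 - 3519222692 + 851376628 + 384276336 - 64112359 - 23338469 + 2323520 + 614154 - 26015 - 3718 + 15
= 896684817527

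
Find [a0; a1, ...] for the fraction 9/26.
[0; 2, 1, 8]

Euclidean algorithm steps:
9 = 0 × 26 + 9
26 = 2 × 9 + 8
9 = 1 × 8 + 1
8 = 8 × 1 + 0
Continued fraction: [0; 2, 1, 8]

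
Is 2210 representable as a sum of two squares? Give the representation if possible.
1² + 47² (a=1, b=47)

Factorization: 2210 = 2 × 5 × 13 × 17
By Fermat: n is sum of two squares iff every prime p ≡ 3 (mod 4) appears to even power.
All primes ≡ 3 (mod 4) appear to even power.
Search a = 0, 1, 2, … for 2210 - a² a perfect square: first hit at a = 1: 2210 - 1 = 2209 = 47².
2210 = 1² + 47² = 1 + 2209 ✓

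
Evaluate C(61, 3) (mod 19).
4

Using Lucas' theorem:
Write n=61 and k=3 in base 19:
n in base 19: [3, 4]
k in base 19: [0, 3]
C(61,3) mod 19 = ∏ C(n_i, k_i) mod 19
Digit binomials (mod 19): C(3,0) = 1; C(4,3) = 4
Product: 1 × 4 = 4 ≡ 4 (mod 19)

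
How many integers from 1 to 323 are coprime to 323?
288

323 = 17 × 19
φ(n) = n × ∏(1 - 1/p) for each prime p dividing n
φ(323) = 323 × (1 - 1/17) × (1 - 1/19) = 288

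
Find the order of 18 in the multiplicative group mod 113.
8

113 is prime, so ord(18) divides φ(113) = 112.
Divisors of 112: 1, 2, 4, 7, 8, 14, 16, 28, 56, 112.
Repeated squaring: 18^1 ≡ 18, 18^2 ≡ 98, 18^4 ≡ 112, 18^8 ≡ 1, 18^16 ≡ 1, 18^32 ≡ 1, 18^64 ≡ 1 (mod 113).
Test 18^d mod 113 for each divisor d in increasing order:
18^1 ≡ 18
18^2 ≡ 98
18^4 ≡ 112
18^7 = 18^4·18^2·18^1 ≡ 44
18^8 ≡ 1  ← first divisor giving 1
The order is 8.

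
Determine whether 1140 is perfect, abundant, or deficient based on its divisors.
abundant

Proper divisors of 1140: sum = 1 + 2 + 3 + 4 + 5 + 6 + 10 + 12 + ... + 228 + 285 + 380 + 570 (23 divisors) = 2220
Since 2220 > 1140, 1140 is abundant.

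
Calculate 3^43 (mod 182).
3

Repeated squaring. Binary of 43 = 101011.
3^1 ≡ 3 (mod 182); 3^2 ≡ 9 (mod 182); 3^4 ≡ 81 (mod 182); 3^8 ≡ 9 (mod 182); 3^16 ≡ 81 (mod 182); 3^32 ≡ 9 (mod 182)
3^43 = 3^1 × 3^2 × 3^8 × 3^32 ≡ 3 (mod 182)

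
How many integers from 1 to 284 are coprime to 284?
140

284 = 2^2 × 71
φ(n) = n × ∏(1 - 1/p) for each prime p dividing n
φ(284) = 284 × (1 - 1/2) × (1 - 1/71) = 140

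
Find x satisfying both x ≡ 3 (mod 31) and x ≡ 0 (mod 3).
3

Using Chinese Remainder Theorem:
M = 31 × 3 = 93
M1 = 3, M2 = 31
y1 = 3^(-1) mod 31 = 21
y2 = 31^(-1) mod 3 = 1
x = (3×3×21 + 0×31×1) mod 93 = 3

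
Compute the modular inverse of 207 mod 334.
71

gcd(207, 334) = 1, so the inverse exists.
Extended Euclidean algorithm on (334, 207):
334 = 1 × 207 + 127  ⟹  127 = (1)·334 + (-1)·207
207 = 1 × 127 + 80  ⟹  80 = (-1)·334 + (2)·207
127 = 1 × 80 + 47  ⟹  47 = (2)·334 + (-3)·207
80 = 1 × 47 + 33  ⟹  33 = (-3)·334 + (5)·207
47 = 1 × 33 + 14  ⟹  14 = (5)·334 + (-8)·207
33 = 2 × 14 + 5  ⟹  5 = (-13)·334 + (21)·207
14 = 2 × 5 + 4  ⟹  4 = (31)·334 + (-50)·207
5 = 1 × 4 + 1  ⟹  1 = (-44)·334 + (71)·207
So (71)·207 ≡ 1 (mod 334), i.e. 207^(-1) ≡ 71 (mod 334).
Check: 207 × 71 = 14697 ≡ 1 (mod 334)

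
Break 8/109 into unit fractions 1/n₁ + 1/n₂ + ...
1/14 + 1/509 + 1/776734

Greedy algorithm:
8/109: ceiling(109/8) = 14, use 1/14
3/1526: ceiling(1526/3) = 509, use 1/509
1/776734: ceiling(776734/1) = 776734, use 1/776734
Result: 8/109 = 1/14 + 1/509 + 1/776734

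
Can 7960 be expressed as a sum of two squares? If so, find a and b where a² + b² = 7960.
Not possible

Factorization: 7960 = 2^3 × 5 × 199
By Fermat: n is sum of two squares iff every prime p ≡ 3 (mod 4) appears to even power.
Prime(s) ≡ 3 (mod 4) with odd exponent: [(199, 1)]
Therefore 7960 cannot be expressed as a² + b².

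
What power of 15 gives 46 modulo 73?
18

Baby-step giant-step with step n = ⌈√73⌉ = 9.
Baby steps 15^j mod 73 (j:value) for j=0..8: 0:1, 1:15, 2:6, 3:17, 4:36, 5:29, 6:70, 7:28, 8:55.
Giant-step multiplier: 15^(-9) ≡ 15^(72-9) = 15^63 ≡ 10 (mod 73).
Giant steps γ_i = 46·10^i mod 73: γ_0=46, γ_1=22, γ_2=1 (in table at j=0).
x = i·n + j = 2·9 + 0 = 18.
Check: 15^18 ≡ 46 (mod 73).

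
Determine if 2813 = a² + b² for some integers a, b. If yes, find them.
2² + 53² (a=2, b=53)

Factorization: 2813 = 29 × 97
By Fermat: n is sum of two squares iff every prime p ≡ 3 (mod 4) appears to even power.
All primes ≡ 3 (mod 4) appear to even power.
Search a = 0, 1, 2, … for 2813 - a² a perfect square: first hit at a = 2: 2813 - 4 = 2809 = 53².
2813 = 2² + 53² = 4 + 2809 ✓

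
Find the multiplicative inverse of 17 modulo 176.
145

gcd(17, 176) = 1, so the inverse exists.
Extended Euclidean algorithm on (176, 17):
176 = 10 × 17 + 6  ⟹  6 = (1)·176 + (-10)·17
17 = 2 × 6 + 5  ⟹  5 = (-2)·176 + (21)·17
6 = 1 × 5 + 1  ⟹  1 = (3)·176 + (-31)·17
So (-31)·17 ≡ 1 (mod 176), i.e. 17^(-1) ≡ -31 ≡ 145 (mod 176).
Check: 17 × 145 = 2465 ≡ 1 (mod 176)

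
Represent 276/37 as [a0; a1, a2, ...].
[7; 2, 5, 1, 2]

Euclidean algorithm steps:
276 = 7 × 37 + 17
37 = 2 × 17 + 3
17 = 5 × 3 + 2
3 = 1 × 2 + 1
2 = 2 × 1 + 0
Continued fraction: [7; 2, 5, 1, 2]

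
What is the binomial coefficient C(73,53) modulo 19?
10

Using Lucas' theorem:
Write n=73 and k=53 in base 19:
n in base 19: [3, 16]
k in base 19: [2, 15]
C(73,53) mod 19 = ∏ C(n_i, k_i) mod 19
Digit binomials (mod 19): C(3,2) = 3; C(16,15) = 16
Product: 3 × 16 = 48 ≡ 10 (mod 19)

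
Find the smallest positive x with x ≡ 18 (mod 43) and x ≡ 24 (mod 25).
749

Using Chinese Remainder Theorem:
M = 43 × 25 = 1075
M1 = 25, M2 = 43
y1 = 25^(-1) mod 43 = 31
y2 = 43^(-1) mod 25 = 7
x = (18×25×31 + 24×43×7) mod 1075 = 749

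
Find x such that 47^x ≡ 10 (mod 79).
54

Baby-step giant-step with step n = ⌈√79⌉ = 9.
Baby steps 47^j mod 79 (j:value) for j=0..8: 0:1, 1:47, 2:76, 3:17, 4:9, 5:28, 6:52, 7:74, 8:2.
Giant-step multiplier: 47^(-9) ≡ 47^(78-9) = 47^69 ≡ 58 (mod 79).
Giant steps γ_i = 10·58^i mod 79: γ_0=10, γ_1=27, γ_2=65, γ_3=57, γ_4=67, γ_5=15, γ_6=1 (in table at j=0).
x = i·n + j = 6·9 + 0 = 54.
Check: 47^54 ≡ 10 (mod 79).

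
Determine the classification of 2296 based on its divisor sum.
abundant

Proper divisors of 2296: sum = 1 + 2 + 4 + 7 + 8 + 14 + 28 + 41 + 56 + 82 + 164 + 287 + 328 + 574 + 1148 = 2744
Since 2744 > 2296, 2296 is abundant.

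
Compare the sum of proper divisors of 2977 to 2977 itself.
deficient

Proper divisors of 2977: sum = 1 + 13 + 229 = 243
Since 243 < 2977, 2977 is deficient.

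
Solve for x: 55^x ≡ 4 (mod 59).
30

Baby-step giant-step with step n = ⌈√59⌉ = 8.
Baby steps 55^j mod 59 (j:value) for j=0..7: 0:1, 1:55, 2:16, 3:54, 4:20, 5:38, 6:25, 7:18.
Giant-step multiplier: 55^(-8) ≡ 55^(58-8) = 55^50 ≡ 9 (mod 59).
Giant steps γ_i = 4·9^i mod 59: γ_0=4, γ_1=36, γ_2=29, γ_3=25 (in table at j=6).
x = i·n + j = 3·8 + 6 = 30.
Check: 55^30 ≡ 4 (mod 59).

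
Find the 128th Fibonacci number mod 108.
93

Matrix identity: Q^n = [[F_(n+1), F_n], [F_n, F_(n-1)]] with Q = [[1,1],[1,0]].
n = 128 = 10000000₂. Square-and-multiply, entries mod 108:
Q^1 = [[1,1],[1,0]]
Q^2 = (Q^1)² = [[2,1],[1,1]]
Q^4 = (Q^2)² = [[5,3],[3,2]]
Q^8 = (Q^4)² = [[34,21],[21,13]]
Q^16 = (Q^8)² = [[85,15],[15,70]]
Q^32 = (Q^16)² = [[106,57],[57,49]]
Q^64 = (Q^32)² = [[13,87],[87,34]]
Q^128 = (Q^64)² = [[70,93],[93,85]]
F_128 mod 108 = Q^128[0][1] = 93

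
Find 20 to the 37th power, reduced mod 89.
53

Repeated squaring. Binary of 37 = 100101.
20^1 ≡ 20 (mod 89); 20^2 ≡ 44 (mod 89); 20^4 ≡ 67 (mod 89); 20^8 ≡ 39 (mod 89); 20^16 ≡ 8 (mod 89); 20^32 ≡ 64 (mod 89)
20^37 = 20^1 × 20^4 × 20^32 ≡ 53 (mod 89)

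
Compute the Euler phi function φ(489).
324

489 = 3 × 163
φ(n) = n × ∏(1 - 1/p) for each prime p dividing n
φ(489) = 489 × (1 - 1/3) × (1 - 1/163) = 324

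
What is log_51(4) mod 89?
80

Baby-step giant-step with step n = ⌈√89⌉ = 10.
Baby steps 51^j mod 89 (j:value) for j=0..9: 0:1, 1:51, 2:20, 3:41, 4:44, 5:19, 6:79, 7:24, 8:67, 9:35.
Giant-step multiplier: 51^(-10) ≡ 51^(88-10) = 51^78 ≡ 18 (mod 89).
Giant steps γ_i = 4·18^i mod 89: γ_0=4, γ_1=72, γ_2=50, γ_3=10, γ_4=2, γ_5=36, γ_6=25, γ_7=5, γ_8=1 (in table at j=0).
x = i·n + j = 8·10 + 0 = 80.
Check: 51^80 ≡ 4 (mod 89).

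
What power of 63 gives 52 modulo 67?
27

Baby-step giant-step with step n = ⌈√67⌉ = 9.
Baby steps 63^j mod 67 (j:value) for j=0..8: 0:1, 1:63, 2:16, 3:3, 4:55, 5:48, 6:9, 7:31, 8:10.
Giant-step multiplier: 63^(-9) ≡ 63^(66-9) = 63^57 ≡ 5 (mod 67).
Giant steps γ_i = 52·5^i mod 67: γ_0=52, γ_1=59, γ_2=27, γ_3=1 (in table at j=0).
x = i·n + j = 3·9 + 0 = 27.
Check: 63^27 ≡ 52 (mod 67).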